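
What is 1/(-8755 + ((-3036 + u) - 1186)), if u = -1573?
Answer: -1/14550 ≈ -6.8729e-5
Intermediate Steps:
1/(-8755 + ((-3036 + u) - 1186)) = 1/(-8755 + ((-3036 - 1573) - 1186)) = 1/(-8755 + (-4609 - 1186)) = 1/(-8755 - 5795) = 1/(-14550) = -1/14550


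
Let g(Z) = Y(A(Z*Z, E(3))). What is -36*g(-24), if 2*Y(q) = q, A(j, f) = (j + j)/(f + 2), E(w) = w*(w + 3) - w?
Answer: -20736/17 ≈ -1219.8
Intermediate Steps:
E(w) = -w + w*(3 + w) (E(w) = w*(3 + w) - w = -w + w*(3 + w))
A(j, f) = 2*j/(2 + f) (A(j, f) = (2*j)/(2 + f) = 2*j/(2 + f))
Y(q) = q/2
g(Z) = Z**2/17 (g(Z) = (2*(Z*Z)/(2 + 3*(2 + 3)))/2 = (2*Z**2/(2 + 3*5))/2 = (2*Z**2/(2 + 15))/2 = (2*Z**2/17)/2 = Z**2/17)
-36*g(-24) = -36*(-24)**2/17 = -36*576/17 = -20736/17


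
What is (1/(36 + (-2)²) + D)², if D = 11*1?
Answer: 194481/1600 ≈ 121.55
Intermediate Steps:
D = 11
(1/(36 + (-2)²) + D)² = (1/(36 + (-2)²) + 11)² = (1/(36 + 4) + 11)² = (1/40 + 11)² = (441/40)² = 194481/1600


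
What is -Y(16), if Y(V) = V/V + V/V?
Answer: -2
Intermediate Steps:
Y(V) = 2 (Y(V) = 1 + 1 = 2)
-Y(16) = -1*2 = -2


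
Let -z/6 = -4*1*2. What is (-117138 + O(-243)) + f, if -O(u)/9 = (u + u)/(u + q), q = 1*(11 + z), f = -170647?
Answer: -26478407/92 ≈ -2.8781e+5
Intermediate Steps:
z = 48 (z = -6*(-4*1)*2 = -(-24)*2 = -6*(-8) = 48)
q = 59 (q = 1*(11 + 48) = 1*59 = 59)
O(u) = -18*u/(59 + u) (O(u) = -9*(u + u)/(u + 59) = -9*2*u/(59 + u) = -18*u/(59 + u))
(-117138 + O(-243)) + f = (-117138 - 18*(-243)/(59 - 243)) - 170647 = (-117138 - 18*(-243)/(-184)) - 170647 = (-117138 - 18*(-243)*(-1/184)) - 170647 = (-117138 - 2187/92) - 170647 = -10778883/92 - 170647 = -26478407/92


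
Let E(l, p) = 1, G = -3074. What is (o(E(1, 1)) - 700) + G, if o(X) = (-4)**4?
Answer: -3518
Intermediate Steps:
o(X) = 256
(o(E(1, 1)) - 700) + G = (256 - 700) - 3074 = -444 - 3074 = -3518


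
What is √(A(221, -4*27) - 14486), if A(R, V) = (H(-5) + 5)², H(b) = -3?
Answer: I*√14482 ≈ 120.34*I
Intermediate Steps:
A(R, V) = 4 (A(R, V) = (-3 + 5)² = 2² = 4)
√(A(221, -4*27) - 14486) = √(4 - 14486) = √(-14482) = I*√14482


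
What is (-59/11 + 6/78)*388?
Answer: -293328/143 ≈ -2051.2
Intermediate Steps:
(-59/11 + 6/78)*388 = (-59*1/11 + 6*(1/78))*388 = (-59/11 + 1/13)*388 = -756/143*388 = -293328/143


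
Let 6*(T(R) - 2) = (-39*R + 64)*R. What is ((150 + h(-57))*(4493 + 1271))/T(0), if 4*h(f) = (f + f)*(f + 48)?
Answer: 1171533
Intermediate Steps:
T(R) = 2 + R*(64 - 39*R)/6 (T(R) = 2 + ((-39*R + 64)*R)/6 = 2 + ((64 - 39*R)*R)/6 = 2 + (R*(64 - 39*R))/6 = 2 + R*(64 - 39*R)/6)
h(f) = f*(48 + f)/2 (h(f) = ((f + f)*(f + 48))/4 = ((2*f)*(48 + f))/4 = (2*f*(48 + f))/4 = f*(48 + f)/2)
((150 + h(-57))*(4493 + 1271))/T(0) = ((150 + (½)*(-57)*(48 - 57))*(4493 + 1271))/(2 - 13/2*0² + (32/3)*0) = ((150 + (½)*(-57)*(-9))*5764)/(2 - 13/2*0 + 0) = ((150 + 513/2)*5764)/(2 + 0 + 0) = ((813/2)*5764)/2 = 2343066*(½) = 1171533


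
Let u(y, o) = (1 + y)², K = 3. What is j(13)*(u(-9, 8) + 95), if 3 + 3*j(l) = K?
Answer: 0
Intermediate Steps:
j(l) = 0 (j(l) = -1 + (⅓)*3 = -1 + 1 = 0)
j(13)*(u(-9, 8) + 95) = 0*((1 - 9)² + 95) = 0*((-8)² + 95) = 0*(64 + 95) = 0*159 = 0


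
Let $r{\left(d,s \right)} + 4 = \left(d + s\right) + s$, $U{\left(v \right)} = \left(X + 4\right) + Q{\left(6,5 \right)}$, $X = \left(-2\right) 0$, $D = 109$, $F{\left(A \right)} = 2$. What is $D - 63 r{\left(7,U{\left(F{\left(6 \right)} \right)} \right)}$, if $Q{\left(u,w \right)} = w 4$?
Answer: $-3104$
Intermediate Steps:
$Q{\left(u,w \right)} = 4 w$
$X = 0$
$U{\left(v \right)} = 24$ ($U{\left(v \right)} = \left(0 + 4\right) + 4 \cdot 5 = 4 + 20 = 24$)
$r{\left(d,s \right)} = -4 + d + 2 s$ ($r{\left(d,s \right)} = -4 + \left(\left(d + s\right) + s\right) = -4 + \left(d + 2 s\right) = -4 + d + 2 s$)
$D - 63 r{\left(7,U{\left(F{\left(6 \right)} \right)} \right)} = 109 - 63 \left(-4 + 7 + 2 \cdot 24\right) = 109 - 63 \left(-4 + 7 + 48\right) = 109 - 3213 = -3104$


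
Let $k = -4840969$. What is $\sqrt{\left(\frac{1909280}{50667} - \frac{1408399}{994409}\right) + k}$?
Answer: $\frac{28 i \sqrt{15674491428620006075316990}}{50383720803} \approx 2200.2 i$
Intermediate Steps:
$\sqrt{\left(\frac{1909280}{50667} - \frac{1408399}{994409}\right) + k} = \sqrt{\left(\frac{1909280}{50667} - \frac{1408399}{994409}\right) - 4840969} = \sqrt{\frac{1827245863387}{50383720803} - 4840969} = \sqrt{- \frac{243904203266114720}{50383720803}} = \frac{28 i \sqrt{15674491428620006075316990}}{50383720803}$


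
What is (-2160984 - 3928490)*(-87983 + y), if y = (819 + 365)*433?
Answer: -2586132623586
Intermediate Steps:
y = 512672 (y = 1184*433 = 512672)
(-2160984 - 3928490)*(-87983 + y) = (-2160984 - 3928490)*(-87983 + 512672) = -6089474*424689 = -2586132623586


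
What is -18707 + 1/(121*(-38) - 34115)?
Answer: -724204092/38713 ≈ -18707.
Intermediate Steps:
-18707 + 1/(121*(-38) - 34115) = -18707 + 1/(-4598 - 34115) = -18707 + 1/(-38713) = -18707 - 1/38713 = -724204092/38713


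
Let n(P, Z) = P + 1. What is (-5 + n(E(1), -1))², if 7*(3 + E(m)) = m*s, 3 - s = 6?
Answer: 2704/49 ≈ 55.184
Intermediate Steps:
s = -3 (s = 3 - 1*6 = 3 - 6 = -3)
E(m) = -3 - 3*m/7 (E(m) = -3 + (m*(-3))/7 = -3 + (-3*m)/7 = -3 - 3*m/7)
n(P, Z) = 1 + P
(-5 + n(E(1), -1))² = (-5 + (1 + (-3 - 3/7*1)))² = (-5 + (1 + (-3 - 3/7)))² = (-5 + (1 - 24/7))² = (-5 - 17/7)² = (-52/7)² = 2704/49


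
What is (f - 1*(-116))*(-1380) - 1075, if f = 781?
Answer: -1238935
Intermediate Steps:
(f - 1*(-116))*(-1380) - 1075 = (781 - 1*(-116))*(-1380) - 1075 = (781 + 116)*(-1380) - 1075 = 897*(-1380) - 1075 = -1237860 - 1075 = -1238935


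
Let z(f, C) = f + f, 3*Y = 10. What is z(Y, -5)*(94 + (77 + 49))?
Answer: 4400/3 ≈ 1466.7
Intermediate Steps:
Y = 10/3 (Y = (⅓)*10 = 10/3 ≈ 3.3333)
z(f, C) = 2*f
z(Y, -5)*(94 + (77 + 49)) = (2*(10/3))*(94 + (77 + 49)) = 20*(94 + 126)/3 = (20/3)*220 = 4400/3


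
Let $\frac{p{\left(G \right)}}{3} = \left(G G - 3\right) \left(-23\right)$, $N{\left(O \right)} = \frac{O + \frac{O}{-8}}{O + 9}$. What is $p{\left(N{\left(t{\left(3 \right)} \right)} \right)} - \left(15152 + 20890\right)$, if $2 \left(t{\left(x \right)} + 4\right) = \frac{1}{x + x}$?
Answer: $- \frac{8541358869}{238144} \approx -35866.0$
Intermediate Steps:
$t{\left(x \right)} = -4 + \frac{1}{4 x}$ ($t{\left(x \right)} = -4 + \frac{1}{2 \left(x + x\right)} = -4 + \frac{1}{2 \cdot 2 x} = -4 + \frac{\frac{1}{2} \frac{1}{x}}{2} = -4 + \frac{1}{4 x}$)
$N{\left(O \right)} = \frac{7 O}{8 \left(9 + O\right)}$ ($N{\left(O \right)} = \frac{O + O \left(- \frac{1}{8}\right)}{9 + O} = \frac{O - \frac{O}{8}}{9 + O} = \frac{\frac{7}{8} O}{9 + O} = \frac{7 O}{8 \left(9 + O\right)}$)
$p{\left(G \right)} = 207 - 69 G^{2}$ ($p{\left(G \right)} = 3 \left(G G - 3\right) \left(-23\right) = 3 \left(G^{2} - 3\right) \left(-23\right) = 3 \left(-3 + G^{2}\right) \left(-23\right) = 3 \left(69 - 23 G^{2}\right) = 207 - 69 G^{2}$)
$p{\left(N{\left(t{\left(3 \right)} \right)} \right)} - \left(15152 + 20890\right) = \left(207 - 69 \left(\frac{7 \left(-4 + \frac{1}{4 \cdot 3}\right)}{8 \left(9 - \left(4 - \frac{1}{4 \cdot 3}\right)\right)}\right)^{2}\right) - \left(15152 + 20890\right) = \left(207 - 69 \left(\frac{7 \left(-4 + \frac{1}{4} \cdot \frac{1}{3}\right)}{8 \left(9 + \left(-4 + \frac{1}{4} \cdot \frac{1}{3}\right)\right)}\right)^{2}\right) - 36042 = \left(207 - 69 \left(\frac{7 \left(-4 + \frac{1}{12}\right)}{8 \left(9 + \left(-4 + \frac{1}{12}\right)\right)}\right)^{2}\right) - 36042 = \left(207 - 69 \left(\frac{7}{8} \left(- \frac{47}{12}\right) \frac{1}{9 - \frac{47}{12}}\right)^{2}\right) - 36042 = \left(207 - 69 \left(\frac{7}{8} \left(- \frac{47}{12}\right) \frac{1}{\frac{61}{12}}\right)^{2}\right) - 36042 = \left(207 - 69 \left(\frac{7}{8} \left(- \frac{47}{12}\right) \frac{12}{61}\right)^{2}\right) - 36042 = \left(207 - 69 \left(- \frac{329}{488}\right)^{2}\right) - 36042 = \left(207 - \frac{7468629}{238144}\right) - 36042 = \frac{41827179}{238144} - 36042 = - \frac{8541358869}{238144}$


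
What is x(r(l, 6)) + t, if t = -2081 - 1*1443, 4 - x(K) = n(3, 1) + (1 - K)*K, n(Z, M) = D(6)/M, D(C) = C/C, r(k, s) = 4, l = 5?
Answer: -3509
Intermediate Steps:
D(C) = 1
n(Z, M) = 1/M
x(K) = 3 - K*(1 - K) (x(K) = 4 - (1/1 + (1 - K)*K) = 4 - (1 + K*(1 - K)) = 4 + (-1 - K*(1 - K)) = 3 - K*(1 - K))
t = -3524 (t = -2081 - 1443 = -3524)
x(r(l, 6)) + t = (3 + 4² - 1*4) - 3524 = (3 + 16 - 4) - 3524 = 15 - 3524 = -3509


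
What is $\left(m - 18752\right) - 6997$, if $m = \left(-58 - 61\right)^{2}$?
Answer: $-11588$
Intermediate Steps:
$m = 14161$ ($m = \left(-119\right)^{2} = 14161$)
$\left(m - 18752\right) - 6997 = \left(14161 - 18752\right) - 6997 = -4591 - 6997 = -11588$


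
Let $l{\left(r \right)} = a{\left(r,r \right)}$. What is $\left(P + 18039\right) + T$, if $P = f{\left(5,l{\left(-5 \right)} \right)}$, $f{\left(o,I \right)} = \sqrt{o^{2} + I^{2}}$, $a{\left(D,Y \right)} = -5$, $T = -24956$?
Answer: $-6917 + 5 \sqrt{2} \approx -6909.9$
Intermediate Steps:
$l{\left(r \right)} = -5$
$f{\left(o,I \right)} = \sqrt{I^{2} + o^{2}}$
$P = 5 \sqrt{2}$ ($P = \sqrt{\left(-5\right)^{2} + 5^{2}} = \sqrt{25 + 25} = \sqrt{50} = 5 \sqrt{2} \approx 7.0711$)
$\left(P + 18039\right) + T = \left(5 \sqrt{2} + 18039\right) - 24956 = \left(18039 + 5 \sqrt{2}\right) - 24956 = -6917 + 5 \sqrt{2}$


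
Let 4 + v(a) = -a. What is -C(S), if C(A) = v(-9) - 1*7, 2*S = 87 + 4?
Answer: 2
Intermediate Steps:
v(a) = -4 - a
S = 91/2 (S = (87 + 4)/2 = (½)*91 = 91/2 ≈ 45.500)
C(A) = -2 (C(A) = (-4 - 1*(-9)) - 1*7 = (-4 + 9) - 7 = 5 - 7 = -2)
-C(S) = -1*(-2) = 2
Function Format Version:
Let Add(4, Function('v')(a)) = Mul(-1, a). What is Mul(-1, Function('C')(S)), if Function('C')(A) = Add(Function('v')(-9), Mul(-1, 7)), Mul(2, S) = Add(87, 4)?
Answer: 2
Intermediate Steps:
Function('v')(a) = Add(-4, Mul(-1, a))
S = Rational(91, 2) (S = Mul(Rational(1, 2), Add(87, 4)) = Mul(Rational(1, 2), 91) = Rational(91, 2) ≈ 45.500)
Function('C')(A) = -2 (Function('C')(A) = Add(Add(-4, Mul(-1, -9)), Mul(-1, 7)) = Add(Add(-4, 9), -7) = Add(5, -7) = -2)
Mul(-1, Function('C')(S)) = Mul(-1, -2) = 2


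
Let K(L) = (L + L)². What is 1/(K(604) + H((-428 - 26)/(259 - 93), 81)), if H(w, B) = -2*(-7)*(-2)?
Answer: 1/1459236 ≈ 6.8529e-7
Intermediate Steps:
K(L) = 4*L² (K(L) = (2*L)² = 4*L²)
H(w, B) = -28 (H(w, B) = 14*(-2) = -28)
1/(K(604) + H((-428 - 26)/(259 - 93), 81)) = 1/(4*604² - 28) = 1/(4*364816 - 28) = 1/(1459264 - 28) = 1/1459236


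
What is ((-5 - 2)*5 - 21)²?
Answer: 3136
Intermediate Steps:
((-5 - 2)*5 - 21)² = (-7*5 - 21)² = (-35 - 21)² = (-56)² = 3136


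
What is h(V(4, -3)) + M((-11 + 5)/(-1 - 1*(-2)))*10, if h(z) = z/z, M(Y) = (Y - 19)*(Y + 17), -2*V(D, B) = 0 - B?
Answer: -2749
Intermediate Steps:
V(D, B) = B/2 (V(D, B) = -(0 - B)/2 = -(-1)*B/2 = B/2)
M(Y) = (-19 + Y)*(17 + Y)
h(z) = 1
h(V(4, -3)) + M((-11 + 5)/(-1 - 1*(-2)))*10 = 1 + (-323 + ((-11 + 5)/(-1 - 1*(-2)))² - 2*(-11 + 5)/(-1 - 1*(-2)))*10 = 1 + (-323 + (-6/(-1 + 2))² - (-12)/(-1 + 2))*10 = 1 + (-323 + (-6/1)² - (-12)/1)*10 = 1 + (-323 + (-6*1)² - (-12))*10 = 1 + (-323 + (-6)² - 2*(-6))*10 = 1 + (-323 + 36 + 12)*10 = 1 - 275*10 = 1 - 2750 = -2749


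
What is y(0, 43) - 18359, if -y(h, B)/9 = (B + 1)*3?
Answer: -19547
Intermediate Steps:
y(h, B) = -27 - 27*B (y(h, B) = -9*(B + 1)*3 = -9*(1 + B)*3 = -9*(3 + 3*B) = -27 - 27*B)
y(0, 43) - 18359 = (-27 - 27*43) - 18359 = (-27 - 1161) - 18359 = -1188 - 18359 = -19547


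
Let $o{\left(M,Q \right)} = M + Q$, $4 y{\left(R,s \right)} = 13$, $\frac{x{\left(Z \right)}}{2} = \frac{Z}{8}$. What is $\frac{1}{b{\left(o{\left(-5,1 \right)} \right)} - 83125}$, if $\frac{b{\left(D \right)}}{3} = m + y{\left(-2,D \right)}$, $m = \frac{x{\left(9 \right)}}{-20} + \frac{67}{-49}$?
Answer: $- \frac{3920}{325829183} \approx -1.2031 \cdot 10^{-5}$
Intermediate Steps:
$x{\left(Z \right)} = \frac{Z}{4}$ ($x{\left(Z \right)} = 2 \frac{Z}{8} = \frac{Z}{4}$)
$y{\left(R,s \right)} = \frac{13}{4}$ ($y{\left(R,s \right)} = \frac{1}{4} \cdot 13 = \frac{13}{4}$)
$m = - \frac{5801}{3920}$ ($m = \frac{\frac{1}{4} \cdot 9}{-20} + \frac{67}{-49} = \frac{9}{4} \left(- \frac{1}{20}\right) + 67 \left(- \frac{1}{49}\right) = - \frac{9}{80} - \frac{67}{49} = - \frac{5801}{3920} \approx -1.4798$)
$b{\left(D \right)} = \frac{20817}{3920}$ ($b{\left(D \right)} = 3 \left(- \frac{5801}{3920} + \frac{13}{4}\right) = 3 \cdot \frac{6939}{3920} = \frac{20817}{3920}$)
$\frac{1}{b{\left(o{\left(-5,1 \right)} \right)} - 83125} = \frac{1}{\frac{20817}{3920} - 83125} = \frac{1}{- \frac{325829183}{3920}} = - \frac{3920}{325829183}$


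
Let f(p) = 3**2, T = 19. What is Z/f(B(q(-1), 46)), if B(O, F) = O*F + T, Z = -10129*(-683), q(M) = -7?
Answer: 6918107/9 ≈ 7.6868e+5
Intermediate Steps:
Z = 6918107
B(O, F) = 19 + F*O (B(O, F) = O*F + 19 = F*O + 19 = 19 + F*O)
f(p) = 9
Z/f(B(q(-1), 46)) = 6918107/9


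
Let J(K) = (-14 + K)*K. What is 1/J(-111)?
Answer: 1/13875 ≈ 7.2072e-5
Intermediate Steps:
J(K) = K*(-14 + K)
1/J(-111) = 1/(-111*(-14 - 111)) = 1/(-111*(-125)) = 1/13875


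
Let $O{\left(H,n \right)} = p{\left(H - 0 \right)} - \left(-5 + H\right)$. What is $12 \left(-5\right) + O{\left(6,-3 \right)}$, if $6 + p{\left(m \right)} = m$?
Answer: $-61$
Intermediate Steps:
$p{\left(m \right)} = -6 + m$
$O{\left(H,n \right)} = -1$ ($O{\left(H,n \right)} = \left(-6 + \left(H - 0\right)\right) - \left(-5 + H\right) = \left(-6 + \left(H + 0\right)\right) - \left(-5 + H\right) = \left(-6 + H\right) - \left(-5 + H\right) = -1$)
$12 \left(-5\right) + O{\left(6,-3 \right)} = 12 \left(-5\right) - 1 = -60 - 1 = -61$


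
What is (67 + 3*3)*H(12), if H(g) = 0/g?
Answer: 0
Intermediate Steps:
H(g) = 0
(67 + 3*3)*H(12) = (67 + 3*3)*0 = (67 + 9)*0 = 76*0 = 0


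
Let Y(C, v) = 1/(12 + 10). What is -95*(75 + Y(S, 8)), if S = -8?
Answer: -156845/22 ≈ -7129.3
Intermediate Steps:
Y(C, v) = 1/22
-95*(75 + Y(S, 8)) = -95*(75 + 1/22) = -95*1651/22 = -156845/22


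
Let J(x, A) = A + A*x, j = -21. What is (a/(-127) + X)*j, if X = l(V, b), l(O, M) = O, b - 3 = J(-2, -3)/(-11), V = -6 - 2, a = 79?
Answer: 22995/127 ≈ 181.06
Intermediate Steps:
V = -8
b = 30/11 (b = 3 - 3*(1 - 2)/(-11) = 3 - 3*(-1)*(-1/11) = 3 + 3*(-1/11) = 3 - 3/11 = 30/11 ≈ 2.7273)
X = -8
(a/(-127) + X)*j = (79/(-127) - 8)*(-21) = (79*(-1/127) - 8)*(-21) = (-79/127 - 8)*(-21) = -1095/127*(-21) = 22995/127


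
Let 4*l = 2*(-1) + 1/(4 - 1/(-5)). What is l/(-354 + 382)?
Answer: -37/2352 ≈ -0.015731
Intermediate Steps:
l = -37/84 (l = (2*(-1) + 1/(4 - 1/(-5)))/4 = (-2 + 1/(4 - 1*(-1/5)))/4 = (-2 + 1/(4 + 1/5))/4 = (-2 + 1/(21/5))/4 = (-2 + 5/21)/4 = (1/4)*(-37/21) = -37/84 ≈ -0.44048)
l/(-354 + 382) = -37/(84*(-354 + 382)) = -37/84/28 = -37/84*1/28 = -37/2352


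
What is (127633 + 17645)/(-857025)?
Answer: -16142/95225 ≈ -0.16951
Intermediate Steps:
(127633 + 17645)/(-857025) = 145278*(-1/857025) = -16142/95225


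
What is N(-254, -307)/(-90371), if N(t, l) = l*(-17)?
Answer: -5219/90371 ≈ -0.057751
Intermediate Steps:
N(t, l) = -17*l
N(-254, -307)/(-90371) = -17*(-307)/(-90371) = 5219*(-1/90371) = -5219/90371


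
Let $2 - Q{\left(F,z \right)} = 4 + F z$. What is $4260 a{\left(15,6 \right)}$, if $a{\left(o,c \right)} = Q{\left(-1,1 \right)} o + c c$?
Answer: $89460$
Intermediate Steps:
$Q{\left(F,z \right)} = -2 - F z$ ($Q{\left(F,z \right)} = 2 - \left(4 + F z\right) = -2 - F z$)
$a{\left(o,c \right)} = c^{2} - o$ ($a{\left(o,c \right)} = \left(-2 - \left(-1\right) 1\right) o + c c = \left(-2 + 1\right) o + c^{2} = - o + c^{2} = c^{2} - o$)
$4260 a{\left(15,6 \right)} = 4260 \left(6^{2} - 15\right) = 4260 \left(36 - 15\right) = 4260 \cdot 21 = 89460$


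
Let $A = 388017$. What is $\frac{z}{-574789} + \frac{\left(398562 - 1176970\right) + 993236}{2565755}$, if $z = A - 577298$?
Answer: $\frac{609129443447}{1474767750695} \approx 0.41303$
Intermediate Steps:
$z = -189281$ ($z = 388017 - 577298 = -189281$)
$\frac{z}{-574789} + \frac{\left(398562 - 1176970\right) + 993236}{2565755} = - \frac{189281}{-574789} + \frac{\left(398562 - 1176970\right) + 993236}{2565755} = \left(-189281\right) \left(- \frac{1}{574789}\right) + \left(-778408 + 993236\right) \frac{1}{2565755} = \frac{189281}{574789} + 214828 \cdot \frac{1}{2565755} = \frac{189281}{574789} + \frac{214828}{2565755} = \frac{609129443447}{1474767750695}$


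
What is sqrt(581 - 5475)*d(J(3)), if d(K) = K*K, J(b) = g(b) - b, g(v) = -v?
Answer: 36*I*sqrt(4894) ≈ 2518.5*I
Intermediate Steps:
J(b) = -2*b (J(b) = -b - b = -2*b)
d(K) = K**2
sqrt(581 - 5475)*d(J(3)) = sqrt(581 - 5475)*(-2*3)**2 = sqrt(-4894)*(-6)**2 = (I*sqrt(4894))*36 = 36*I*sqrt(4894)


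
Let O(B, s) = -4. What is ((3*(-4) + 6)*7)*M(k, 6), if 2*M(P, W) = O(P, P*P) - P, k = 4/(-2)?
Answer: 42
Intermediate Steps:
k = -2 (k = 4*(-1/2) = -2)
M(P, W) = -2 - P/2 (M(P, W) = (-4 - P)/2 = -2 - P/2)
((3*(-4) + 6)*7)*M(k, 6) = ((3*(-4) + 6)*7)*(-2 - 1/2*(-2)) = ((-12 + 6)*7)*(-2 + 1) = -6*7*(-1) = -42*(-1) = 42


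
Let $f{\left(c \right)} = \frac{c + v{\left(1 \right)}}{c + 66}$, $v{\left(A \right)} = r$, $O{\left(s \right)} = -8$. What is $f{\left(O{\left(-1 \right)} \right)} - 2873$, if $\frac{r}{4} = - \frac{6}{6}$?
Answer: $- \frac{83323}{29} \approx -2873.2$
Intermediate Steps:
$r = -4$ ($r = 4 \left(- \frac{6}{6}\right) = 4 \left(\left(-6\right) \frac{1}{6}\right) = 4 \left(-1\right) = -4$)
$v{\left(A \right)} = -4$
$f{\left(c \right)} = \frac{-4 + c}{66 + c}$ ($f{\left(c \right)} = \frac{c - 4}{c + 66} = \frac{-4 + c}{66 + c}$)
$f{\left(O{\left(-1 \right)} \right)} - 2873 = \frac{-4 - 8}{66 - 8} - 2873 = \frac{1}{58} \left(-12\right) - 2873 = - \frac{6}{29} - 2873 = - \frac{83323}{29}$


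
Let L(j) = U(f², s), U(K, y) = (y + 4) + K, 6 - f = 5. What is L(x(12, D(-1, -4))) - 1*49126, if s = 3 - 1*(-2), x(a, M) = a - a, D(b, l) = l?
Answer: -49116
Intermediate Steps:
f = 1 (f = 6 - 1*5 = 6 - 5 = 1)
x(a, M) = 0
s = 5 (s = 3 + 2 = 5)
U(K, y) = 4 + K + y (U(K, y) = (4 + y) + K = 4 + K + y)
L(j) = 10 (L(j) = 4 + 1² + 5 = 4 + 1 + 5 = 10)
L(x(12, D(-1, -4))) - 1*49126 = 10 - 1*49126 = 10 - 49126 = -49116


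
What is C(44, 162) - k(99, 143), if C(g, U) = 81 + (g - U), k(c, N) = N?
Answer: -180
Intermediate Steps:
C(g, U) = 81 + g - U
C(44, 162) - k(99, 143) = (81 + 44 - 1*162) - 1*143 = (81 + 44 - 162) - 143 = -37 - 143 = -180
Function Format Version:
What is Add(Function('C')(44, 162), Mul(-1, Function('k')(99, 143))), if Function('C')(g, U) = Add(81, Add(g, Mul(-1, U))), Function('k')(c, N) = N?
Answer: -180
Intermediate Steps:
Function('C')(g, U) = Add(81, g, Mul(-1, U))
Add(Function('C')(44, 162), Mul(-1, Function('k')(99, 143))) = Add(Add(81, 44, Mul(-1, 162)), Mul(-1, 143)) = Add(Add(81, 44, -162), -143) = Add(-37, -143) = -180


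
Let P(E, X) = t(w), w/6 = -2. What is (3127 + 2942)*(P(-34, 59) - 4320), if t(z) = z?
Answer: -26290908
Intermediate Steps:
w = -12 (w = 6*(-2) = -12)
P(E, X) = -12
(3127 + 2942)*(P(-34, 59) - 4320) = (3127 + 2942)*(-12 - 4320) = 6069*(-4332) = -26290908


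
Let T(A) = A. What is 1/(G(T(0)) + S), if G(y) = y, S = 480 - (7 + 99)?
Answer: 1/374 ≈ 0.0026738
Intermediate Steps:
S = 374 (S = 480 - 1*106 = 480 - 106 = 374)
1/(G(T(0)) + S) = 1/(0 + 374) = 1/374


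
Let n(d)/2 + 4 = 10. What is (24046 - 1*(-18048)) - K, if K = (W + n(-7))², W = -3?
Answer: 42013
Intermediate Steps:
n(d) = 12 (n(d) = -8 + 2*10 = -8 + 20 = 12)
K = 81 (K = (-3 + 12)² = 9² = 81)
(24046 - 1*(-18048)) - K = (24046 - 1*(-18048)) - 1*81 = (24046 + 18048) - 81 = 42094 - 81 = 42013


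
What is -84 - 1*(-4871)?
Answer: 4787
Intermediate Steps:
-84 - 1*(-4871) = -84 + 4871 = 4787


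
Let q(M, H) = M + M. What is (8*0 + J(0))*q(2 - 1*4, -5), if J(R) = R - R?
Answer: 0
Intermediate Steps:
q(M, H) = 2*M
J(R) = 0
(8*0 + J(0))*q(2 - 1*4, -5) = (8*0 + 0)*(2*(2 - 1*4)) = (0 + 0)*(2*(2 - 4)) = 0*(2*(-2)) = 0*(-4) = 0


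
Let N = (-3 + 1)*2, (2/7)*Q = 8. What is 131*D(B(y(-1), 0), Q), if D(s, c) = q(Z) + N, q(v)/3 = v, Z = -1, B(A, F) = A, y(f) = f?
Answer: -917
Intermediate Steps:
Q = 28 (Q = (7/2)*8 = 28)
q(v) = 3*v
N = -4 (N = -2*2 = -4)
D(s, c) = -7 (D(s, c) = 3*(-1) - 4 = -3 - 4 = -7)
131*D(B(y(-1), 0), Q) = 131*(-7) = -917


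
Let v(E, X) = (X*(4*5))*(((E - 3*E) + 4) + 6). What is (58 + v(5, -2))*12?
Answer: 696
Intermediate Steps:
v(E, X) = 20*X*(10 - 2*E) (v(E, X) = (X*20)*((-2*E + 4) + 6) = (20*X)*((4 - 2*E) + 6) = (20*X)*(10 - 2*E) = 20*X*(10 - 2*E))
(58 + v(5, -2))*12 = (58 + 40*(-2)*(5 - 1*5))*12 = (58 + 40*(-2)*(5 - 5))*12 = (58 + 40*(-2)*0)*12 = (58 + 0)*12 = 58*12 = 696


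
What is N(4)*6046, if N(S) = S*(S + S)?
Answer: 193472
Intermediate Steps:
N(S) = 2*S**2 (N(S) = S*(2*S) = 2*S**2)
N(4)*6046 = (2*4**2)*6046 = (2*16)*6046 = 32*6046 = 193472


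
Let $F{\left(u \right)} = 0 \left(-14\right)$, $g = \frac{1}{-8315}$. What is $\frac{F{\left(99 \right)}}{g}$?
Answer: $0$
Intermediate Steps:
$g = - \frac{1}{8315} \approx -0.00012026$
$F{\left(u \right)} = 0$
$\frac{F{\left(99 \right)}}{g} = \frac{0}{- \frac{1}{8315}} = 0 \left(-8315\right) = 0$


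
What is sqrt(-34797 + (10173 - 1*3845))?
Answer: 7*I*sqrt(581) ≈ 168.73*I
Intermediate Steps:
sqrt(-34797 + (10173 - 1*3845)) = sqrt(-34797 + (10173 - 3845)) = sqrt(-34797 + 6328) = sqrt(-28469) = 7*I*sqrt(581)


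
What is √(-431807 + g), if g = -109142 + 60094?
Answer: I*√480855 ≈ 693.44*I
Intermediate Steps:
g = -49048
√(-431807 + g) = √(-431807 - 49048) = √(-480855) = I*√480855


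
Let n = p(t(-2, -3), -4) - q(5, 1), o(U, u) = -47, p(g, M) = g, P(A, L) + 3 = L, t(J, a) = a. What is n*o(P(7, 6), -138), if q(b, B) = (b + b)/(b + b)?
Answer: 188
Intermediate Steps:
q(b, B) = 1 (q(b, B) = (2*b)/((2*b)) = (2*b)*(1/(2*b)) = 1)
P(A, L) = -3 + L
n = -4 (n = -3 - 1*1 = -3 - 1 = -4)
n*o(P(7, 6), -138) = -4*(-47) = 188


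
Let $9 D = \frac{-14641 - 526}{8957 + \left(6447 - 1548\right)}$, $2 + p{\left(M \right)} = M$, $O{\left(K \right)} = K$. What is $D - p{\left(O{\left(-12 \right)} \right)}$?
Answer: $\frac{1730689}{124704} \approx 13.878$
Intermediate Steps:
$p{\left(M \right)} = -2 + M$
$D = - \frac{15167}{124704}$ ($D = \frac{\left(-14641 - 526\right) \frac{1}{8957 + \left(6447 - 1548\right)}}{9} = \frac{\left(-15167\right) \frac{1}{8957 + \left(6447 - 1548\right)}}{9} = \frac{\left(-15167\right) \frac{1}{8957 + 4899}}{9} = \frac{\left(-15167\right) \frac{1}{13856}}{9} = \frac{1}{9} \left(- \frac{15167}{13856}\right) = - \frac{15167}{124704} \approx -0.12162$)
$D - p{\left(O{\left(-12 \right)} \right)} = - \frac{15167}{124704} - \left(-2 - 12\right) = - \frac{15167}{124704} - -14 = - \frac{15167}{124704} + 14 = \frac{1730689}{124704}$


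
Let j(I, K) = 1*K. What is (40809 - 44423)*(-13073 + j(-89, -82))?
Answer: 47542170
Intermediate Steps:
j(I, K) = K
(40809 - 44423)*(-13073 + j(-89, -82)) = (40809 - 44423)*(-13073 - 82) = -3614*(-13155) = 47542170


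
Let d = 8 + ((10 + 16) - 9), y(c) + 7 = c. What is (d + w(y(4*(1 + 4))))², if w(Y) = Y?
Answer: 1444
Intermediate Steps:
y(c) = -7 + c
d = 25 (d = 8 + (26 - 9) = 8 + 17 = 25)
(d + w(y(4*(1 + 4))))² = (25 + (-7 + 4*(1 + 4)))² = (25 + (-7 + 4*5))² = (25 + (-7 + 20))² = (25 + 13)² = 38² = 1444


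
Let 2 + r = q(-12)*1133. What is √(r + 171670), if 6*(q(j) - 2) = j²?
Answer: √201126 ≈ 448.47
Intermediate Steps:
q(j) = 2 + j²/6
r = 29456 (r = -2 + (2 + (⅙)*(-12)²)*1133 = -2 + (2 + (⅙)*144)*1133 = -2 + (2 + 24)*1133 = -2 + 26*1133 = -2 + 29458 = 29456)
√(r + 171670) = √(29456 + 171670) = √201126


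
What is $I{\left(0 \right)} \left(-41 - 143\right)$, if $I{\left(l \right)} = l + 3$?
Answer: $-552$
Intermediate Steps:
$I{\left(l \right)} = 3 + l$
$I{\left(0 \right)} \left(-41 - 143\right) = \left(3 + 0\right) \left(-41 - 143\right) = 3 \left(-184\right) = -552$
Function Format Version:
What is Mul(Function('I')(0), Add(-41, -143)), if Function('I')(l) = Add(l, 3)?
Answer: -552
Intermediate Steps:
Function('I')(l) = Add(3, l)
Mul(Function('I')(0), Add(-41, -143)) = Mul(Add(3, 0), Add(-41, -143)) = Mul(3, -184) = -552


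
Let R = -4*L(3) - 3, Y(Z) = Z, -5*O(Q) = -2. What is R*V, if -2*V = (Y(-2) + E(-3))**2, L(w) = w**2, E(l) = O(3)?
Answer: 1248/25 ≈ 49.920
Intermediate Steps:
O(Q) = 2/5 (O(Q) = -1/5*(-2) = 2/5)
E(l) = 2/5
V = -32/25 (V = -(-2 + 2/5)**2/2 = -(-8/5)**2/2 = -1/2*64/25 = -32/25 ≈ -1.2800)
R = -39 (R = -4*3**2 - 3 = -4*9 - 3 = -36 - 3 = -39)
R*V = -39*(-32/25) = 1248/25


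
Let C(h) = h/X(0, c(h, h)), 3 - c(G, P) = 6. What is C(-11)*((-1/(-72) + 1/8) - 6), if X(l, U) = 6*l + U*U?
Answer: 2321/324 ≈ 7.1636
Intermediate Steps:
c(G, P) = -3 (c(G, P) = 3 - 1*6 = 3 - 6 = -3)
X(l, U) = U² + 6*l (X(l, U) = 6*l + U² = U² + 6*l)
C(h) = h/9 (C(h) = h/((-3)² + 6*0) = h/(9 + 0) = h/9)
C(-11)*((-1/(-72) + 1/8) - 6) = ((⅑)*(-11))*((-1/(-72) + 1/8) - 6) = -11*((-1*(-1/72) + 1*(⅛)) - 6)/9 = -11*((1/72 + ⅛) - 6)/9 = -11*(5/36 - 6)/9 = -11/9*(-211/36) = 2321/324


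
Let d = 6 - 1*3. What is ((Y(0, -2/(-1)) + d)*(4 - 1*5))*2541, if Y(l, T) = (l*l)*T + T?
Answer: -12705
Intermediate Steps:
d = 3 (d = 6 - 3 = 3)
Y(l, T) = T + T*l² (Y(l, T) = l²*T + T = T*l² + T = T + T*l²)
((Y(0, -2/(-1)) + d)*(4 - 1*5))*2541 = (((-2/(-1))*(1 + 0²) + 3)*(4 - 1*5))*2541 = (((-2*(-1))*(1 + 0) + 3)*(4 - 5))*2541 = ((2*1 + 3)*(-1))*2541 = ((2 + 3)*(-1))*2541 = (5*(-1))*2541 = -5*2541 = -12705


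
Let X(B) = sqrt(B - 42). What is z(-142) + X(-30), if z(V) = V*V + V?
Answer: 20022 + 6*I*sqrt(2) ≈ 20022.0 + 8.4853*I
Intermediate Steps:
X(B) = sqrt(-42 + B)
z(V) = V + V**2 (z(V) = V**2 + V = V + V**2)
z(-142) + X(-30) = -142*(1 - 142) + sqrt(-42 - 30) = -142*(-141) + sqrt(-72) = 20022 + 6*I*sqrt(2)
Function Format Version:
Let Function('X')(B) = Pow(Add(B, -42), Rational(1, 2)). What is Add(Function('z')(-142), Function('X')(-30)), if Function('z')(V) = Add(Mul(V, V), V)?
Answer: Add(20022, Mul(6, I, Pow(2, Rational(1, 2)))) ≈ Add(20022., Mul(8.4853, I))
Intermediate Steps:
Function('X')(B) = Pow(Add(-42, B), Rational(1, 2))
Function('z')(V) = Add(V, Pow(V, 2)) (Function('z')(V) = Add(Pow(V, 2), V) = Add(V, Pow(V, 2)))
Add(Function('z')(-142), Function('X')(-30)) = Add(Mul(-142, Add(1, -142)), Pow(Add(-42, -30), Rational(1, 2))) = Add(Mul(-142, -141), Pow(-72, Rational(1, 2))) = Add(20022, Mul(6, I, Pow(2, Rational(1, 2))))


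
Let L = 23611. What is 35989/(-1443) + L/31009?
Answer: -1081912228/44745987 ≈ -24.179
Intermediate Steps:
35989/(-1443) + L/31009 = 35989/(-1443) + 23611/31009 = 35989*(-1/1443) + 23611*(1/31009) = -35989/1443 + 23611/31009 = -1081912228/44745987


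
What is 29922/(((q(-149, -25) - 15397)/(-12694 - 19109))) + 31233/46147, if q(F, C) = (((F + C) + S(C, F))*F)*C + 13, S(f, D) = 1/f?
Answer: 43934646223941/30626979401 ≈ 1434.5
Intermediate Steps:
q(F, C) = 13 + C*F*(C + F + 1/C) (q(F, C) = (((F + C) + 1/C)*F)*C + 13 = (((C + F) + 1/C)*F)*C + 13 = ((C + F + 1/C)*F)*C + 13 = (F*(C + F + 1/C))*C + 13 = C*F*(C + F + 1/C) + 13 = 13 + C*F*(C + F + 1/C))
29922/(((q(-149, -25) - 15397)/(-12694 - 19109))) + 31233/46147 = 29922/((((13 - 149 - 25*(-149)² - 149*(-25)²) - 15397)/(-12694 - 19109))) + 31233/46147 = 29922/((((13 - 149 - 25*22201 - 149*625) - 15397)/(-31803))) + 31233*(1/46147) = 29922/((((13 - 149 - 555025 - 93125) - 15397)*(-1/31803))) + 31233/46147 = 29922/(((-648286 - 15397)*(-1/31803))) + 31233/46147 = 29922/((-663683*(-1/31803))) + 31233/46147 = 29922/(663683/31803) + 31233/46147 = 29922*(31803/663683) + 31233/46147 = 951609366/663683 + 31233/46147 = 43934646223941/30626979401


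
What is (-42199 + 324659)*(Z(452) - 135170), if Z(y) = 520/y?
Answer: -4314316636800/113 ≈ -3.8180e+10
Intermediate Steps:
(-42199 + 324659)*(Z(452) - 135170) = (-42199 + 324659)*(520/452 - 135170) = 282460*(520*(1/452) - 135170) = 282460*(130/113 - 135170) = 282460*(-15274080/113) = -4314316636800/113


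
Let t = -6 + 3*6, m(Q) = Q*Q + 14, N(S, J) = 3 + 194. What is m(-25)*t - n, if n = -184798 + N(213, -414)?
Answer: 192269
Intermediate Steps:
N(S, J) = 197
m(Q) = 14 + Q**2 (m(Q) = Q**2 + 14 = 14 + Q**2)
t = 12 (t = -6 + 18 = 12)
n = -184601 (n = -184798 + 197 = -184601)
m(-25)*t - n = (14 + (-25)**2)*12 - 1*(-184601) = (14 + 625)*12 + 184601 = 639*12 + 184601 = 7668 + 184601 = 192269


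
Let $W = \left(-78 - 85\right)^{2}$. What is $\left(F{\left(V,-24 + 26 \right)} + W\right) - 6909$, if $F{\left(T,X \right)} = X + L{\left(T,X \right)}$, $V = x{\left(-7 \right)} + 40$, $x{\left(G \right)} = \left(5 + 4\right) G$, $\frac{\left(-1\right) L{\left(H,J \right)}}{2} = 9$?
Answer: $19644$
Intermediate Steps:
$L{\left(H,J \right)} = -18$ ($L{\left(H,J \right)} = \left(-2\right) 9 = -18$)
$W = 26569$ ($W = \left(-163\right)^{2} = 26569$)
$x{\left(G \right)} = 9 G$
$V = -23$ ($V = 9 \left(-7\right) + 40 = -63 + 40 = -23$)
$F{\left(T,X \right)} = -18 + X$ ($F{\left(T,X \right)} = X - 18 = -18 + X$)
$\left(F{\left(V,-24 + 26 \right)} + W\right) - 6909 = \left(\left(-18 + \left(-24 + 26\right)\right) + 26569\right) - 6909 = \left(\left(-18 + 2\right) + 26569\right) - 6909 = \left(-16 + 26569\right) - 6909 = 26553 - 6909 = 19644$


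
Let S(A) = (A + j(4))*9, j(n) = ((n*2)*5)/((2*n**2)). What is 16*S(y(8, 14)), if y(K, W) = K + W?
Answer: 3348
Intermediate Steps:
j(n) = 5/n (j(n) = ((2*n)*5)*(1/(2*n**2)) = (10*n)*(1/(2*n**2)) = 5/n)
S(A) = 45/4 + 9*A (S(A) = (A + 5/4)*9 = (5/4 + A)*9 = 45/4 + 9*A)
16*S(y(8, 14)) = 16*(45/4 + 9*(8 + 14)) = 16*(45/4 + 9*22) = 16*(45/4 + 198) = 16*(837/4) = 3348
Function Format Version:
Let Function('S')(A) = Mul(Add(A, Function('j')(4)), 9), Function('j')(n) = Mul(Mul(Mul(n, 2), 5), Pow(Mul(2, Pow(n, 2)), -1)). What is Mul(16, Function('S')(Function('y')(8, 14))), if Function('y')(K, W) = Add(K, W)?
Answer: 3348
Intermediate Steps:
Function('j')(n) = Mul(5, Pow(n, -1)) (Function('j')(n) = Mul(Mul(Mul(2, n), 5), Mul(Rational(1, 2), Pow(n, -2))) = Mul(Mul(10, n), Mul(Rational(1, 2), Pow(n, -2))) = Mul(5, Pow(n, -1)))
Function('S')(A) = Add(Rational(45, 4), Mul(9, A)) (Function('S')(A) = Mul(Add(A, Mul(5, Pow(4, -1))), 9) = Mul(Add(A, Mul(5, Rational(1, 4))), 9) = Mul(Add(A, Rational(5, 4)), 9) = Mul(Add(Rational(5, 4), A), 9) = Add(Rational(45, 4), Mul(9, A)))
Mul(16, Function('S')(Function('y')(8, 14))) = Mul(16, Add(Rational(45, 4), Mul(9, Add(8, 14)))) = Mul(16, Add(Rational(45, 4), Mul(9, 22))) = Mul(16, Add(Rational(45, 4), 198)) = Mul(16, Rational(837, 4)) = 3348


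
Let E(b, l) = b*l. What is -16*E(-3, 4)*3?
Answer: 576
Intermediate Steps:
-16*E(-3, 4)*3 = -(-48)*4*3 = -16*(-12)*3 = 192*3 = 576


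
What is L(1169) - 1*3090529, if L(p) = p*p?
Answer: -1723968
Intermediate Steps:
L(p) = p²
L(1169) - 1*3090529 = 1169² - 1*3090529 = 1366561 - 3090529 = -1723968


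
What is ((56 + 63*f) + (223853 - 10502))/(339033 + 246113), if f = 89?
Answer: 109507/292573 ≈ 0.37429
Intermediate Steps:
((56 + 63*f) + (223853 - 10502))/(339033 + 246113) = ((56 + 63*89) + (223853 - 10502))/(339033 + 246113) = ((56 + 5607) + 213351)/585146 = (5663 + 213351)*(1/585146) = 219014*(1/585146) = 109507/292573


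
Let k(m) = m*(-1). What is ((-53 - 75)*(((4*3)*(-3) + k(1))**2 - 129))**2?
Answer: 25192038400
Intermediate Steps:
k(m) = -m
((-53 - 75)*(((4*3)*(-3) + k(1))**2 - 129))**2 = ((-53 - 75)*(((4*3)*(-3) - 1*1)**2 - 129))**2 = (-128*((12*(-3) - 1)**2 - 129))**2 = (-128*((-36 - 1)**2 - 129))**2 = (-128*((-37)**2 - 129))**2 = (-128*(1369 - 129))**2 = (-128*1240)**2 = (-158720)**2 = 25192038400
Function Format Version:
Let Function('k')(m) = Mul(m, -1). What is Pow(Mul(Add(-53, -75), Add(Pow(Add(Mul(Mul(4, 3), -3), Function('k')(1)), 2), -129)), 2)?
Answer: 25192038400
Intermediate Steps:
Function('k')(m) = Mul(-1, m)
Pow(Mul(Add(-53, -75), Add(Pow(Add(Mul(Mul(4, 3), -3), Function('k')(1)), 2), -129)), 2) = Pow(Mul(Add(-53, -75), Add(Pow(Add(Mul(Mul(4, 3), -3), Mul(-1, 1)), 2), -129)), 2) = Pow(Mul(-128, Add(Pow(Add(Mul(12, -3), -1), 2), -129)), 2) = Pow(Mul(-128, Add(Pow(Add(-36, -1), 2), -129)), 2) = Pow(Mul(-128, Add(Pow(-37, 2), -129)), 2) = Pow(Mul(-128, Add(1369, -129)), 2) = Pow(Mul(-128, 1240), 2) = Pow(-158720, 2) = 25192038400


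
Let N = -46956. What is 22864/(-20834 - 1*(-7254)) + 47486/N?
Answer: -30686819/11386830 ≈ -2.6949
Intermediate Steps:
22864/(-20834 - 1*(-7254)) + 47486/N = 22864/(-20834 - 1*(-7254)) + 47486/(-46956) = 22864/(-20834 + 7254) + 47486*(-1/46956) = 22864/(-13580) - 23743/23478 = 22864*(-1/13580) - 23743/23478 = -5716/3395 - 23743/23478 = -30686819/11386830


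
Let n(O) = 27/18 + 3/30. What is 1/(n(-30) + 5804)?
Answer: 5/29028 ≈ 0.00017225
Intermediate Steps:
n(O) = 8/5 (n(O) = 27*(1/18) + 3*(1/30) = 3/2 + ⅒ = 8/5)
1/(n(-30) + 5804) = 1/(8/5 + 5804) = 1/(29028/5) = 5/29028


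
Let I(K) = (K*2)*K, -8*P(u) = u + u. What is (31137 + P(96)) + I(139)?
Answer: 69755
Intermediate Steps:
P(u) = -u/4 (P(u) = -(u + u)/8 = -u/4)
I(K) = 2*K² (I(K) = (2*K)*K = 2*K²)
(31137 + P(96)) + I(139) = (31137 - ¼*96) + 2*139² = (31137 - 24) + 2*19321 = 31113 + 38642 = 69755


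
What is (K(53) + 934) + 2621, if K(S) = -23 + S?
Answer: 3585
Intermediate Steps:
(K(53) + 934) + 2621 = ((-23 + 53) + 934) + 2621 = (30 + 934) + 2621 = 964 + 2621 = 3585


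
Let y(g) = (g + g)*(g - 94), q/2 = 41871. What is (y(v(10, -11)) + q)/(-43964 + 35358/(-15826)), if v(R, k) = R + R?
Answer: -639227966/347904811 ≈ -1.8374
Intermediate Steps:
q = 83742 (q = 2*41871 = 83742)
v(R, k) = 2*R
y(g) = 2*g*(-94 + g) (y(g) = (2*g)*(-94 + g) = 2*g*(-94 + g))
(y(v(10, -11)) + q)/(-43964 + 35358/(-15826)) = (2*(2*10)*(-94 + 2*10) + 83742)/(-43964 + 35358/(-15826)) = (2*20*(-94 + 20) + 83742)/(-43964 + 35358*(-1/15826)) = (2*20*(-74) + 83742)/(-43964 - 17679/7913) = (-2960 + 83742)/(-347904811/7913) = 80782*(-7913/347904811) = -639227966/347904811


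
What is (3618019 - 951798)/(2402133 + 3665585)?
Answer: 2666221/6067718 ≈ 0.43941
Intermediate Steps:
(3618019 - 951798)/(2402133 + 3665585) = 2666221/6067718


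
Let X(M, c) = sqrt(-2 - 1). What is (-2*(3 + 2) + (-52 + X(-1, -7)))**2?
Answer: (62 - I*sqrt(3))**2 ≈ 3841.0 - 214.77*I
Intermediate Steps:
X(M, c) = I*sqrt(3) (X(M, c) = sqrt(-3) = I*sqrt(3))
(-2*(3 + 2) + (-52 + X(-1, -7)))**2 = (-2*(3 + 2) + (-52 + I*sqrt(3)))**2 = (-2*5 + (-52 + I*sqrt(3)))**2 = (-10 + (-52 + I*sqrt(3)))**2 = (-62 + I*sqrt(3))**2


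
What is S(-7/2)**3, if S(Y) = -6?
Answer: -216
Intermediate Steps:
S(-7/2)**3 = (-6)**3 = -216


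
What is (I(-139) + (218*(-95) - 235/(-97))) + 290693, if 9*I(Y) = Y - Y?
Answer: 26188586/97 ≈ 2.6999e+5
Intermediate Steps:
I(Y) = 0 (I(Y) = (Y - Y)/9 = (1/9)*0 = 0)
(I(-139) + (218*(-95) - 235/(-97))) + 290693 = (0 + (218*(-95) - 235/(-97))) + 290693 = (0 + (-20710 - 235*(-1/97))) + 290693 = (0 + (-20710 + 235/97)) + 290693 = (0 - 2008635/97) + 290693 = -2008635/97 + 290693 = 26188586/97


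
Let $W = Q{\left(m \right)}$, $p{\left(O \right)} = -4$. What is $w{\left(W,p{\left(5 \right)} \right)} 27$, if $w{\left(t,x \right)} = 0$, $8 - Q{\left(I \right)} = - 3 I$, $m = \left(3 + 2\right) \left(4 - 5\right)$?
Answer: $0$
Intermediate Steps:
$m = -5$ ($m = 5 \left(-1\right) = -5$)
$Q{\left(I \right)} = 8 + 3 I$ ($Q{\left(I \right)} = 8 - - 3 I = 8 + 3 I$)
$W = -7$ ($W = 8 + 3 \left(-5\right) = 8 - 15 = -7$)
$w{\left(W,p{\left(5 \right)} \right)} 27 = 0 \cdot 27 = 0$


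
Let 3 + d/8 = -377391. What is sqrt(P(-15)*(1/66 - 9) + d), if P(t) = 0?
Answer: 4*I*sqrt(188697) ≈ 1737.6*I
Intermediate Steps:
d = -3019152 (d = -24 + 8*(-377391) = -24 - 3019128 = -3019152)
sqrt(P(-15)*(1/66 - 9) + d) = sqrt(0*(1/66 - 9) - 3019152) = sqrt(0*(-593/66) - 3019152) = sqrt(0 - 3019152) = sqrt(-3019152) = 4*I*sqrt(188697)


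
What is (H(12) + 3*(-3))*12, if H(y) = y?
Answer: 36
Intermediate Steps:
(H(12) + 3*(-3))*12 = (12 + 3*(-3))*12 = (12 - 9)*12 = 3*12 = 36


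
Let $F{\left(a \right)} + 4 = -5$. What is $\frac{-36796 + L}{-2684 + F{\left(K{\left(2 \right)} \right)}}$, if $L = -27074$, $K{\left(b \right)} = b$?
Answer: $\frac{63870}{2693} \approx 23.717$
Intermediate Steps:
$F{\left(a \right)} = -9$ ($F{\left(a \right)} = -4 - 5 = -9$)
$\frac{-36796 + L}{-2684 + F{\left(K{\left(2 \right)} \right)}} = \frac{-36796 - 27074}{-2684 - 9} = - \frac{63870}{-2693} = \left(-63870\right) \left(- \frac{1}{2693}\right) = \frac{63870}{2693}$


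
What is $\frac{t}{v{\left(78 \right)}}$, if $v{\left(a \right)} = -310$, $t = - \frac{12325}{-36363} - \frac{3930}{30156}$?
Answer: $- \frac{448561}{666538068} \approx -0.00067297$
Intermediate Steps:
$t = \frac{2242805}{10750614}$ ($t = \left(-12325\right) \left(- \frac{1}{36363}\right) - \frac{655}{5026} = \frac{725}{2139} - \frac{655}{5026} = \frac{2242805}{10750614} \approx 0.20862$)
$\frac{t}{v{\left(78 \right)}} = \frac{2242805}{10750614 \left(-310\right)} = \frac{2242805}{10750614} \left(- \frac{1}{310}\right) = - \frac{448561}{666538068}$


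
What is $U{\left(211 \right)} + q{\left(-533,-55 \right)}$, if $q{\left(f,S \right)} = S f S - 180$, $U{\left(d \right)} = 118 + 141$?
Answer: $-1612246$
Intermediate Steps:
$U{\left(d \right)} = 259$
$q{\left(f,S \right)} = -180 + f S^{2}$ ($q{\left(f,S \right)} = f S^{2} - 180 = -180 + f S^{2}$)
$U{\left(211 \right)} + q{\left(-533,-55 \right)} = 259 - \left(180 + 533 \left(-55\right)^{2}\right) = 259 - 1612505 = -1612246$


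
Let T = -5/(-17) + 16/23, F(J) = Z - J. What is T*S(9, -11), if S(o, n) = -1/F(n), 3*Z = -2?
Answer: -1161/12121 ≈ -0.095784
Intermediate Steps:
Z = -⅔ (Z = (⅓)*(-2) = -⅔ ≈ -0.66667)
F(J) = -⅔ - J
S(o, n) = -1/(-⅔ - n)
T = 387/391 (T = -5*(-1/17) + 16*(1/23) = 5/17 + 16/23 = 387/391 ≈ 0.98977)
T*S(9, -11) = 387*(3/(2 + 3*(-11)))/391 = 387*(3/(2 - 33))/391 = 387*(3/(-31))/391 = 387*(3*(-1/31))/391 = (387/391)*(-3/31) = -1161/12121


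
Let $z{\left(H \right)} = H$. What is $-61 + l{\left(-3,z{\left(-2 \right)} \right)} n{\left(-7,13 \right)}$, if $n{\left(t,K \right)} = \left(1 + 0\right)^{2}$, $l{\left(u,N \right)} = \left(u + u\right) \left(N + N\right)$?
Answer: $-37$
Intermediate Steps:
$l{\left(u,N \right)} = 4 N u$ ($l{\left(u,N \right)} = 2 u 2 N = 4 N u$)
$n{\left(t,K \right)} = 1$ ($n{\left(t,K \right)} = 1^{2} = 1$)
$-61 + l{\left(-3,z{\left(-2 \right)} \right)} n{\left(-7,13 \right)} = -61 + 4 \left(-2\right) \left(-3\right) 1 = -61 + 24 \cdot 1 = -61 + 24 = -37$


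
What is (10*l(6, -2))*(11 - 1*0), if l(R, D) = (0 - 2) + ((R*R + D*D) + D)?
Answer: 3960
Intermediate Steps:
l(R, D) = -2 + D + D**2 + R**2 (l(R, D) = -2 + ((R**2 + D**2) + D) = -2 + ((D**2 + R**2) + D) = -2 + (D + D**2 + R**2) = -2 + D + D**2 + R**2)
(10*l(6, -2))*(11 - 1*0) = (10*(-2 - 2 + (-2)**2 + 6**2))*(11 - 1*0) = (10*(-2 - 2 + 4 + 36))*(11 + 0) = (10*36)*11 = 360*11 = 3960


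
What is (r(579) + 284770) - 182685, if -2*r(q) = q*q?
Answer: -131071/2 ≈ -65536.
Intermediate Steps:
r(q) = -q**2/2 (r(q) = -q*q/2 = -q**2/2)
(r(579) + 284770) - 182685 = (-1/2*579**2 + 284770) - 182685 = (-1/2*335241 + 284770) - 182685 = (-335241/2 + 284770) - 182685 = 234299/2 - 182685 = -131071/2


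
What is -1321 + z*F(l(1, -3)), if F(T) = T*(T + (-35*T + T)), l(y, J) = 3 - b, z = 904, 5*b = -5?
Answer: -478633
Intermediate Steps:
b = -1 (b = (⅕)*(-5) = -1)
l(y, J) = 4 (l(y, J) = 3 - 1*(-1) = 3 + 1 = 4)
F(T) = -33*T² (F(T) = T*(T - 34*T) = T*(-33*T) = -33*T²)
-1321 + z*F(l(1, -3)) = -1321 + 904*(-33*4²) = -1321 + 904*(-33*16) = -1321 + 904*(-528) = -1321 - 477312 = -478633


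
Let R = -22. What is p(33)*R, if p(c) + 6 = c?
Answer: -594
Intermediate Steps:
p(c) = -6 + c
p(33)*R = (-6 + 33)*(-22) = 27*(-22) = -594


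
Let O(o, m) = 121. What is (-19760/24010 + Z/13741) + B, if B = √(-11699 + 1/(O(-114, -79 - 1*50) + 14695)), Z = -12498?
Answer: -8165702/4713163 + I*√160505786658/3704 ≈ -1.7325 + 108.16*I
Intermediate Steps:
B = I*√160505786658/3704 (B = √(-11699 + 1/(121 + 14695)) = √(-11699 + 1/14816) = √(-173332383/14816) = I*√160505786658/3704 ≈ 108.16*I)
(-19760/24010 + Z/13741) + B = (-19760/24010 - 12498/13741) + I*√160505786658/3704 = (-19760*1/24010 - 12498*1/13741) + I*√160505786658/3704 = (-1976/2401 - 12498/13741) + I*√160505786658/3704 = -8165702/4713163 + I*√160505786658/3704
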